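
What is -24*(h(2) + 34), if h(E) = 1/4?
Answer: -822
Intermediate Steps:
h(E) = 1/4
-24*(h(2) + 34) = -24*(1/4 + 34) = -24*137/4 = -822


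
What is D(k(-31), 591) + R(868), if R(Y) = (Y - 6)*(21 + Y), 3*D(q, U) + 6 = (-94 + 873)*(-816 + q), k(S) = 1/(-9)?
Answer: 14968777/27 ≈ 5.5440e+5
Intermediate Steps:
k(S) = -⅑
D(q, U) = -211890 + 779*q/3 (D(q, U) = -2 + ((-94 + 873)*(-816 + q))/3 = -2 + (779*(-816 + q))/3 = -2 + (-635664 + 779*q)/3 = -2 + (-211888 + 779*q/3) = -211890 + 779*q/3)
R(Y) = (-6 + Y)*(21 + Y)
D(k(-31), 591) + R(868) = (-211890 + (779/3)*(-⅑)) + (-126 + 868² + 15*868) = (-211890 - 779/27) + (-126 + 753424 + 13020) = -5721809/27 + 766318 = 14968777/27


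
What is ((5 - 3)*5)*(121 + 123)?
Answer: 2440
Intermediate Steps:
((5 - 3)*5)*(121 + 123) = (2*5)*244 = 10*244 = 2440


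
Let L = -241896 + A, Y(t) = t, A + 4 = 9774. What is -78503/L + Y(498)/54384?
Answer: 365408825/1051995032 ≈ 0.34735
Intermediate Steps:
A = 9770 (A = -4 + 9774 = 9770)
L = -232126 (L = -241896 + 9770 = -232126)
-78503/L + Y(498)/54384 = -78503/(-232126) + 498/54384 = -78503*(-1/232126) + 498*(1/54384) = 78503/232126 + 83/9064 = 365408825/1051995032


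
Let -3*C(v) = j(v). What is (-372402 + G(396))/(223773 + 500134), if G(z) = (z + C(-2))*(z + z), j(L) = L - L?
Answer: -58770/723907 ≈ -0.081185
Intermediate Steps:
j(L) = 0
C(v) = 0 (C(v) = -⅓*0 = 0)
G(z) = 2*z² (G(z) = (z + 0)*(z + z) = z*(2*z) = 2*z²)
(-372402 + G(396))/(223773 + 500134) = (-372402 + 2*396²)/(223773 + 500134) = (-372402 + 2*156816)/723907 = (-372402 + 313632)*(1/723907) = -58770*1/723907 = -58770/723907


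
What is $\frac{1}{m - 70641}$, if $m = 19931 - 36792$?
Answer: $- \frac{1}{87502} \approx -1.1428 \cdot 10^{-5}$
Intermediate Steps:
$m = -16861$
$\frac{1}{m - 70641} = \frac{1}{-16861 - 70641} = \frac{1}{-87502} = - \frac{1}{87502}$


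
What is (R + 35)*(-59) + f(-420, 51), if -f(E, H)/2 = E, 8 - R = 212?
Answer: 10811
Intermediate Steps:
R = -204 (R = 8 - 1*212 = 8 - 212 = -204)
f(E, H) = -2*E
(R + 35)*(-59) + f(-420, 51) = (-204 + 35)*(-59) - 2*(-420) = -169*(-59) + 840 = 9971 + 840 = 10811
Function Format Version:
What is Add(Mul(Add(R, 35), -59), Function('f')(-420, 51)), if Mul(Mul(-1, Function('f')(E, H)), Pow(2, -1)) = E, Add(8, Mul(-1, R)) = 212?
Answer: 10811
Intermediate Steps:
R = -204 (R = Add(8, Mul(-1, 212)) = Add(8, -212) = -204)
Function('f')(E, H) = Mul(-2, E)
Add(Mul(Add(R, 35), -59), Function('f')(-420, 51)) = Add(Mul(Add(-204, 35), -59), Mul(-2, -420)) = Add(Mul(-169, -59), 840) = Add(9971, 840) = 10811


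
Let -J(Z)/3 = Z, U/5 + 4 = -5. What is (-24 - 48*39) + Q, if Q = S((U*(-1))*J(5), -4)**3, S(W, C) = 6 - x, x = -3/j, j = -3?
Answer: -1771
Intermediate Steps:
U = -45 (U = -20 + 5*(-5) = -20 - 25 = -45)
J(Z) = -3*Z
x = 1 (x = -3/(-3) = -3*(-1/3) = 1)
S(W, C) = 5 (S(W, C) = 6 - 1*1 = 6 - 1 = 5)
Q = 125 (Q = 5**3 = 125)
(-24 - 48*39) + Q = (-24 - 48*39) + 125 = (-24 - 1872) + 125 = -1896 + 125 = -1771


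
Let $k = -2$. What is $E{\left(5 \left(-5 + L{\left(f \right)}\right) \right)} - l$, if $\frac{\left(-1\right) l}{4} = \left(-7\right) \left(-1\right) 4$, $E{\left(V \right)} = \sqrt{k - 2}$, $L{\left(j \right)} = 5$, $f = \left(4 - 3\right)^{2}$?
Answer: $112 + 2 i \approx 112.0 + 2.0 i$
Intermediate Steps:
$f = 1$ ($f = 1^{2} = 1$)
$E{\left(V \right)} = 2 i$ ($E{\left(V \right)} = \sqrt{-2 - 2} = \sqrt{-4} = 2 i$)
$l = -112$ ($l = - 4 \left(-7\right) \left(-1\right) 4 = - 4 \cdot 7 \cdot 4 = \left(-4\right) 28 = -112$)
$E{\left(5 \left(-5 + L{\left(f \right)}\right) \right)} - l = 2 i - -112 = 2 i + 112 = 112 + 2 i$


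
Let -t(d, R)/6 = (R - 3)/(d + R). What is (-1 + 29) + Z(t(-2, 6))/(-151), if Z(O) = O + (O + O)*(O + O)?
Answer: 8303/302 ≈ 27.493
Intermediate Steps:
t(d, R) = -6*(-3 + R)/(R + d) (t(d, R) = -6*(R - 3)/(d + R) = -6*(-3 + R)/(R + d))
Z(O) = O + 4*O**2 (Z(O) = O + (2*O)*(2*O) = O + 4*O**2)
(-1 + 29) + Z(t(-2, 6))/(-151) = (-1 + 29) + ((6*(3 - 1*6)/(6 - 2))*(1 + 4*(6*(3 - 1*6)/(6 - 2))))/(-151) = 28 + ((6*(3 - 6)/4)*(1 + 4*(6*(3 - 6)/4)))*(-1/151) = 28 + ((6*(1/4)*(-3))*(1 + 4*(6*(1/4)*(-3))))*(-1/151) = 28 - 9*(1 + 4*(-9/2))/2*(-1/151) = 28 - 9*(1 - 18)/2*(-1/151) = 28 - 9/2*(-17)*(-1/151) = 28 + (153/2)*(-1/151) = 28 - 153/302 = 8303/302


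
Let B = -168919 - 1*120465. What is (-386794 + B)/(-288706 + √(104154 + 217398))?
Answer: 4436741947/1894337111 + 2028534*√2233/20837708221 ≈ 2.3467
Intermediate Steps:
B = -289384 (B = -168919 - 120465 = -289384)
(-386794 + B)/(-288706 + √(104154 + 217398)) = (-386794 - 289384)/(-288706 + √(104154 + 217398)) = -676178/(-288706 + √321552) = -676178/(-288706 + 12*√2233)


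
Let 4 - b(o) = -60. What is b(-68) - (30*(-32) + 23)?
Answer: 1001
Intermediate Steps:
b(o) = 64 (b(o) = 4 - 1*(-60) = 4 + 60 = 64)
b(-68) - (30*(-32) + 23) = 64 - (30*(-32) + 23) = 64 - (-960 + 23) = 64 - 1*(-937) = 64 + 937 = 1001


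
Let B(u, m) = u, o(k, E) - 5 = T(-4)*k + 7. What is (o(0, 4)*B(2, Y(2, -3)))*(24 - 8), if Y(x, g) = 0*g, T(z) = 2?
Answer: 384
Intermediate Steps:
o(k, E) = 12 + 2*k (o(k, E) = 5 + (2*k + 7) = 5 + (7 + 2*k) = 12 + 2*k)
Y(x, g) = 0
(o(0, 4)*B(2, Y(2, -3)))*(24 - 8) = ((12 + 2*0)*2)*(24 - 8) = ((12 + 0)*2)*16 = (12*2)*16 = 24*16 = 384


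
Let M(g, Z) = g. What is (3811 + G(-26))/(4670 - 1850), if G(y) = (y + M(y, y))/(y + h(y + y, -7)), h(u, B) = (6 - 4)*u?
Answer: 19057/14100 ≈ 1.3516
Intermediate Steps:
h(u, B) = 2*u
G(y) = ⅖ (G(y) = (y + y)/(y + 2*(y + y)) = (2*y)/(y + 2*(2*y)) = (2*y)/(y + 4*y) = (2*y)/((5*y)) = (2*y)*(1/(5*y)) = ⅖)
(3811 + G(-26))/(4670 - 1850) = (3811 + ⅖)/(4670 - 1850) = (19057/5)/2820 = (19057/5)*(1/2820) = 19057/14100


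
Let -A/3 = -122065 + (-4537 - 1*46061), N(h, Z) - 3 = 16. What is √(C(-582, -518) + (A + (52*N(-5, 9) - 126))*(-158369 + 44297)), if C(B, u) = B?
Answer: I*√59186371854 ≈ 2.4328e+5*I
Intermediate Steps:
N(h, Z) = 19 (N(h, Z) = 3 + 16 = 19)
A = 517989 (A = -3*(-122065 + (-4537 - 1*46061)) = -3*(-122065 + (-4537 - 46061)) = -3*(-122065 - 50598) = -3*(-172663) = 517989)
√(C(-582, -518) + (A + (52*N(-5, 9) - 126))*(-158369 + 44297)) = √(-582 + (517989 + (52*19 - 126))*(-158369 + 44297)) = √(-582 + (517989 + (988 - 126))*(-114072)) = √(-582 + (517989 + 862)*(-114072)) = √(-582 + 518851*(-114072)) = √(-582 - 59186371272) = √(-59186371854) = I*√59186371854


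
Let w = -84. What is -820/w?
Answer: 205/21 ≈ 9.7619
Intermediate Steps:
-820/w = -820/(-84) = -820*(-1)/84 = -1*(-205/21) = 205/21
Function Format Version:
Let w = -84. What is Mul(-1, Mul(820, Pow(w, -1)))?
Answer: Rational(205, 21) ≈ 9.7619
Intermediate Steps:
Mul(-1, Mul(820, Pow(w, -1))) = Mul(-1, Mul(820, Pow(-84, -1))) = Mul(-1, Mul(820, Rational(-1, 84))) = Mul(-1, Rational(-205, 21)) = Rational(205, 21)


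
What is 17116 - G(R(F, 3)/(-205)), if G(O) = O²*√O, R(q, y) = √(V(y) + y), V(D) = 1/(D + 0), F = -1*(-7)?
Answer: 17116 - 2*I*√41*6750^(¼)/15507225 ≈ 17116.0 - 7.4854e-6*I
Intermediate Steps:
F = 7
V(D) = 1/D
R(q, y) = √(y + 1/y) (R(q, y) = √(1/y + y) = √(y + 1/y))
G(O) = O^(5/2)
17116 - G(R(F, 3)/(-205)) = 17116 - (√(3 + 1/3)/(-205))^(5/2) = 17116 - (√(3 + ⅓)*(-1/205))^(5/2) = 17116 - (√(10/3)*(-1/205))^(5/2) = 17116 - ((√30/3)*(-1/205))^(5/2) = 17116 - (-√30/615)^(5/2) = 17116 - 2*I*√41*6750^(¼)/15507225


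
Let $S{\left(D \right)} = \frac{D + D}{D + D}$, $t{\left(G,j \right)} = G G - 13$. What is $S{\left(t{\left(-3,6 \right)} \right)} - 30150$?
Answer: $-30149$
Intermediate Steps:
$t{\left(G,j \right)} = -13 + G^{2}$ ($t{\left(G,j \right)} = G^{2} - 13 = -13 + G^{2}$)
$S{\left(D \right)} = 1$ ($S{\left(D \right)} = \frac{2 D}{2 D} = 2 D \frac{1}{2 D} = 1$)
$S{\left(t{\left(-3,6 \right)} \right)} - 30150 = 1 - 30150 = -30149$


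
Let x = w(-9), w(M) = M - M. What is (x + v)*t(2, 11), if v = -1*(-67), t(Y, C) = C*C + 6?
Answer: 8509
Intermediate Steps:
w(M) = 0
t(Y, C) = 6 + C² (t(Y, C) = C² + 6 = 6 + C²)
x = 0
v = 67
(x + v)*t(2, 11) = (0 + 67)*(6 + 11²) = 67*(6 + 121) = 67*127 = 8509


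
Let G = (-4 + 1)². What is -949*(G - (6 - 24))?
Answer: -25623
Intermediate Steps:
G = 9 (G = (-3)² = 9)
-949*(G - (6 - 24)) = -949*(9 - (6 - 24)) = -949*(9 - 1*(-18)) = -949*(9 + 18) = -949*27 = -25623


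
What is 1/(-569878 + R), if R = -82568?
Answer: -1/652446 ≈ -1.5327e-6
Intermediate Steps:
1/(-569878 + R) = 1/(-569878 - 82568) = 1/(-652446) = -1/652446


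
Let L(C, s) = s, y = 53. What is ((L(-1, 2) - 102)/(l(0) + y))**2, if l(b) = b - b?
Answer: 10000/2809 ≈ 3.5600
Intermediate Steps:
l(b) = 0
((L(-1, 2) - 102)/(l(0) + y))**2 = ((2 - 102)/(0 + 53))**2 = (-100/53)**2 = 10000/2809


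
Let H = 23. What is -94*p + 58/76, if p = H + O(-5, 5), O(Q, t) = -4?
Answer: -67839/38 ≈ -1785.2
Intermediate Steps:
p = 19 (p = 23 - 4 = 19)
-94*p + 58/76 = -94*19 + 58/76 = -1786 + 58*(1/76) = -1786 + 29/38 = -67839/38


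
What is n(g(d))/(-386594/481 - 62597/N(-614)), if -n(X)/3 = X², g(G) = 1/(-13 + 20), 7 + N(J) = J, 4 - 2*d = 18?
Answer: 68931/791409241 ≈ 8.7099e-5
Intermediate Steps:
d = -7 (d = 2 - ½*18 = 2 - 9 = -7)
N(J) = -7 + J
g(G) = ⅐ (g(G) = 1/7 = ⅐)
n(X) = -3*X²
n(g(d))/(-386594/481 - 62597/N(-614)) = (-3*(⅐)²)/(-386594/481 - 62597/(-7 - 614)) = (-3*1/49)/(-386594*1/481 - 62597/(-621)) = -3/(49*(-29738/37 - 62597*(-1/621))) = -3/(49*(-29738/37 + 62597/621)) = -3/(49*(-16151209/22977)) = -3/49*(-22977/16151209) = 68931/791409241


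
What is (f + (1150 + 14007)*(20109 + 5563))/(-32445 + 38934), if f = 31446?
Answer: 389141950/6489 ≈ 59970.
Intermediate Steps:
(f + (1150 + 14007)*(20109 + 5563))/(-32445 + 38934) = (31446 + (1150 + 14007)*(20109 + 5563))/(-32445 + 38934) = (31446 + 15157*25672)/6489 = (31446 + 389110504)*(1/6489) = 389141950*(1/6489) = 389141950/6489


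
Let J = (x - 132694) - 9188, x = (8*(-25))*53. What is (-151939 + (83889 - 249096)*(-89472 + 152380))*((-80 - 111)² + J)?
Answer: 1205597684813895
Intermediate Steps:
x = -10600 (x = -200*53 = -10600)
J = -152482 (J = (-10600 - 132694) - 9188 = -143294 - 9188 = -152482)
(-151939 + (83889 - 249096)*(-89472 + 152380))*((-80 - 111)² + J) = (-151939 + (83889 - 249096)*(-89472 + 152380))*((-80 - 111)² - 152482) = (-151939 - 165207*62908)*((-191)² - 152482) = (-151939 - 10392841956)*(36481 - 152482) = -10392993895*(-116001) = 1205597684813895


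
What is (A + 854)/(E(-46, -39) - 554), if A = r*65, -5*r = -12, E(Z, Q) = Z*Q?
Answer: 101/124 ≈ 0.81452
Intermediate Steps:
E(Z, Q) = Q*Z
r = 12/5 (r = -⅕*(-12) = 12/5 ≈ 2.4000)
A = 156 (A = (12/5)*65 = 156)
(A + 854)/(E(-46, -39) - 554) = (156 + 854)/(-39*(-46) - 554) = 1010/(1794 - 554) = 1010/1240 = 1010*(1/1240) = 101/124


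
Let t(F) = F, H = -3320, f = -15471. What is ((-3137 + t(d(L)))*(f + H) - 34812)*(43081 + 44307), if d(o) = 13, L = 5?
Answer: 5126902953536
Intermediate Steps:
((-3137 + t(d(L)))*(f + H) - 34812)*(43081 + 44307) = ((-3137 + 13)*(-15471 - 3320) - 34812)*(43081 + 44307) = (-3124*(-18791) - 34812)*87388 = (58703084 - 34812)*87388 = 58668272*87388 = 5126902953536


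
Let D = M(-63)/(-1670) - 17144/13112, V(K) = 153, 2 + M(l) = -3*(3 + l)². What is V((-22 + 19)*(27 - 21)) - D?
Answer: 202327611/1368565 ≈ 147.84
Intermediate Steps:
M(l) = -2 - 3*(3 + l)²
D = 7062834/1368565 (D = (-2 - 3*(3 - 63)²)/(-1670) - 17144/13112 = (-2 - 3*(-60)²)*(-1/1670) - 17144*1/13112 = (-2 - 3*3600)*(-1/1670) - 2143/1639 = (-2 - 10800)*(-1/1670) - 2143/1639 = -10802*(-1/1670) - 2143/1639 = 5401/835 - 2143/1639 = 7062834/1368565 ≈ 5.1608)
V((-22 + 19)*(27 - 21)) - D = 153 - 1*7062834/1368565 = 153 - 7062834/1368565 = 202327611/1368565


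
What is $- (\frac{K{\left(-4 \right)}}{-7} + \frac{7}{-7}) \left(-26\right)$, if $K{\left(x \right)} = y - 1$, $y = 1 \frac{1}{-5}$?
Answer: $- \frac{754}{35} \approx -21.543$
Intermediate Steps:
$y = - \frac{1}{5}$ ($y = 1 \left(- \frac{1}{5}\right) = - \frac{1}{5} \approx -0.2$)
$K{\left(x \right)} = - \frac{6}{5}$ ($K{\left(x \right)} = - \frac{1}{5} - 1 = - \frac{6}{5}$)
$- (\frac{K{\left(-4 \right)}}{-7} + \frac{7}{-7}) \left(-26\right) = - (- \frac{6}{5 \left(-7\right)} + \frac{7}{-7}) \left(-26\right) = - (\left(- \frac{6}{5}\right) \left(- \frac{1}{7}\right) + 7 \left(- \frac{1}{7}\right)) \left(-26\right) = - (\frac{6}{35} - 1) \left(-26\right) = \left(-1\right) \left(- \frac{29}{35}\right) \left(-26\right) = \frac{29}{35} \left(-26\right) = - \frac{754}{35}$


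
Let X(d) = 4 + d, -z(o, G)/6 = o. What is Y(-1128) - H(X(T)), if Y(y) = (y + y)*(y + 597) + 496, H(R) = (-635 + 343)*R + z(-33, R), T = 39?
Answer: 1210790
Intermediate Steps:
z(o, G) = -6*o
H(R) = 198 - 292*R (H(R) = (-635 + 343)*R - 6*(-33) = -292*R + 198 = 198 - 292*R)
Y(y) = 496 + 2*y*(597 + y) (Y(y) = (2*y)*(597 + y) + 496 = 2*y*(597 + y) + 496 = 496 + 2*y*(597 + y))
Y(-1128) - H(X(T)) = (496 + 2*(-1128)² + 1194*(-1128)) - (198 - 292*(4 + 39)) = (496 + 2*1272384 - 1346832) - (198 - 292*43) = (496 + 2544768 - 1346832) - (198 - 12556) = 1198432 - 1*(-12358) = 1198432 + 12358 = 1210790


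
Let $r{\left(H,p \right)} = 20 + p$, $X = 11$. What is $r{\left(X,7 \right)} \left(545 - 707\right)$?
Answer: $-4374$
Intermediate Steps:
$r{\left(X,7 \right)} \left(545 - 707\right) = \left(20 + 7\right) \left(545 - 707\right) = 27 \left(-162\right) = -4374$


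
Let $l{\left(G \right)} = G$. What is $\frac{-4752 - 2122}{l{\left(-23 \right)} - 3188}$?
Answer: $\frac{6874}{3211} \approx 2.1408$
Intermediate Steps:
$\frac{-4752 - 2122}{l{\left(-23 \right)} - 3188} = \frac{-4752 - 2122}{-23 - 3188} = - \frac{6874}{-3211} = \left(-6874\right) \left(- \frac{1}{3211}\right) = \frac{6874}{3211}$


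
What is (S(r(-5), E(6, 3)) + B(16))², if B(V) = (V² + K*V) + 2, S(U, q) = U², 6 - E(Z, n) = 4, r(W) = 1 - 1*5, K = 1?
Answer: 84100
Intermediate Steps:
r(W) = -4 (r(W) = 1 - 5 = -4)
E(Z, n) = 2 (E(Z, n) = 6 - 1*4 = 6 - 4 = 2)
B(V) = 2 + V + V² (B(V) = (V² + 1*V) + 2 = (V² + V) + 2 = (V + V²) + 2 = 2 + V + V²)
(S(r(-5), E(6, 3)) + B(16))² = ((-4)² + (2 + 16 + 16²))² = (16 + (2 + 16 + 256))² = (16 + 274)² = 290² = 84100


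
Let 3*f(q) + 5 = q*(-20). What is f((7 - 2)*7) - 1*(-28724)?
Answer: 28489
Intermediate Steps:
f(q) = -5/3 - 20*q/3 (f(q) = -5/3 + (q*(-20))/3 = -5/3 + (-20*q)/3 = -5/3 - 20*q/3)
f((7 - 2)*7) - 1*(-28724) = (-5/3 - 20*(7 - 2)*7/3) - 1*(-28724) = (-5/3 - 100*7/3) + 28724 = (-5/3 - 20/3*35) + 28724 = (-5/3 - 700/3) + 28724 = -235 + 28724 = 28489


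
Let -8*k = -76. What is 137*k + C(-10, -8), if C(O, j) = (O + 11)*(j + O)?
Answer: 2567/2 ≈ 1283.5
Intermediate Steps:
k = 19/2 (k = -1/8*(-76) = 19/2 ≈ 9.5000)
C(O, j) = (11 + O)*(O + j)
137*k + C(-10, -8) = 137*(19/2) + ((-10)**2 + 11*(-10) + 11*(-8) - 10*(-8)) = 2603/2 + (100 - 110 - 88 + 80) = 2603/2 - 18 = 2567/2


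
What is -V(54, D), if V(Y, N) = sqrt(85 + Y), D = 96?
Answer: -sqrt(139) ≈ -11.790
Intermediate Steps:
-V(54, D) = -sqrt(85 + 54) = -sqrt(139)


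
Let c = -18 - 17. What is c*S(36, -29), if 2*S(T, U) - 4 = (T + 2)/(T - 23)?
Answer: -1575/13 ≈ -121.15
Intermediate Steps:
S(T, U) = 2 + (2 + T)/(2*(-23 + T)) (S(T, U) = 2 + ((T + 2)/(T - 23))/2 = 2 + ((2 + T)/(-23 + T))/2 = 2 + (2 + T)/(2*(-23 + T)))
c = -35
c*S(36, -29) = -175*(-18 + 36)/(2*(-23 + 36)) = -175*18/(2*13) = -35*45/13 = -1575/13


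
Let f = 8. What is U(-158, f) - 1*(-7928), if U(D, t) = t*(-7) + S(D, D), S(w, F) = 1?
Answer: 7873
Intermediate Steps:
U(D, t) = 1 - 7*t (U(D, t) = t*(-7) + 1 = -7*t + 1 = 1 - 7*t)
U(-158, f) - 1*(-7928) = (1 - 7*8) - 1*(-7928) = (1 - 56) + 7928 = -55 + 7928 = 7873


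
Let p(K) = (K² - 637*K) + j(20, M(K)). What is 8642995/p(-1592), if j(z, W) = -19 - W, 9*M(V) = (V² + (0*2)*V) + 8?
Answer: 8642995/3266941 ≈ 2.6456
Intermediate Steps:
M(V) = 8/9 + V²/9 (M(V) = ((V² + (0*2)*V) + 8)/9 = ((V² + 0*V) + 8)/9 = ((V² + 0) + 8)/9 = (V² + 8)/9 = (8 + V²)/9 = 8/9 + V²/9)
p(K) = -179/9 - 637*K + 8*K²/9 (p(K) = (K² - 637*K) + (-19 - (8/9 + K²/9)) = (K² - 637*K) + (-19 + (-8/9 - K²/9)) = (K² - 637*K) + (-179/9 - K²/9) = -179/9 - 637*K + 8*K²/9)
8642995/p(-1592) = 8642995/(-179/9 - 637*(-1592) + (8/9)*(-1592)²) = 8642995/(-179/9 + 1014104 + (8/9)*2534464) = 8642995/(-179/9 + 1014104 + 20275712/9) = 8642995/3266941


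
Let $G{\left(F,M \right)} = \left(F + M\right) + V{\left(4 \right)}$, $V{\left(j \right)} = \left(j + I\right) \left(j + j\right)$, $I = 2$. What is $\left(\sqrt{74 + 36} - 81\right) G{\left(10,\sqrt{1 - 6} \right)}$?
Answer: $- \left(58 + i \sqrt{5}\right) \left(81 - \sqrt{110}\right) \approx -4089.7 - 157.67 i$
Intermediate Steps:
$V{\left(j \right)} = 2 j \left(2 + j\right)$ ($V{\left(j \right)} = \left(j + 2\right) \left(j + j\right) = \left(2 + j\right) 2 j = 2 j \left(2 + j\right)$)
$G{\left(F,M \right)} = 48 + F + M$ ($G{\left(F,M \right)} = \left(F + M\right) + 2 \cdot 4 \left(2 + 4\right) = \left(F + M\right) + 2 \cdot 4 \cdot 6 = \left(F + M\right) + 48 = 48 + F + M$)
$\left(\sqrt{74 + 36} - 81\right) G{\left(10,\sqrt{1 - 6} \right)} = \left(\sqrt{74 + 36} - 81\right) \left(48 + 10 + \sqrt{1 - 6}\right) = \left(\sqrt{110} - 81\right) \left(48 + 10 + \sqrt{-5}\right) = \left(-81 + \sqrt{110}\right) \left(48 + 10 + i \sqrt{5}\right) = \left(-81 + \sqrt{110}\right) \left(58 + i \sqrt{5}\right)$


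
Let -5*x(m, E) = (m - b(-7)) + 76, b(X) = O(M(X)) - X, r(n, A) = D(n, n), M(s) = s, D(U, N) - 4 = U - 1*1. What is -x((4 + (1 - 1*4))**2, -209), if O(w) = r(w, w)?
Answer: 74/5 ≈ 14.800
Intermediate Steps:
D(U, N) = 3 + U (D(U, N) = 4 + (U - 1*1) = 4 + (U - 1) = 4 + (-1 + U) = 3 + U)
r(n, A) = 3 + n
O(w) = 3 + w
b(X) = 3 (b(X) = (3 + X) - X = 3)
x(m, E) = -73/5 - m/5 (x(m, E) = -((m - 1*3) + 76)/5 = -((m - 3) + 76)/5 = -((-3 + m) + 76)/5 = -(73 + m)/5 = -73/5 - m/5)
-x((4 + (1 - 1*4))**2, -209) = -(-73/5 - (4 + (1 - 1*4))**2/5) = -(-73/5 - (4 + (1 - 4))**2/5) = -(-73/5 - (4 - 3)**2/5) = -(-73/5 - 1/5*1**2) = -(-73/5 - 1/5*1) = -(-73/5 - 1/5) = -1*(-74/5) = 74/5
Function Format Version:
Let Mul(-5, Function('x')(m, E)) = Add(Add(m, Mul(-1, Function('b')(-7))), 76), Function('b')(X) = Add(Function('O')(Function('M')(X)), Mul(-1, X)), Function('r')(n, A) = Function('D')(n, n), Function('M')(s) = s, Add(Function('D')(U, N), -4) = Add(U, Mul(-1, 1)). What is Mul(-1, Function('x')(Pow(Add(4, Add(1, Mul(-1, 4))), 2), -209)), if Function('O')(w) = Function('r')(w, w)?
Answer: Rational(74, 5) ≈ 14.800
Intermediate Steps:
Function('D')(U, N) = Add(3, U) (Function('D')(U, N) = Add(4, Add(U, Mul(-1, 1))) = Add(4, Add(U, -1)) = Add(4, Add(-1, U)) = Add(3, U))
Function('r')(n, A) = Add(3, n)
Function('O')(w) = Add(3, w)
Function('b')(X) = 3 (Function('b')(X) = Add(Add(3, X), Mul(-1, X)) = 3)
Function('x')(m, E) = Add(Rational(-73, 5), Mul(Rational(-1, 5), m)) (Function('x')(m, E) = Mul(Rational(-1, 5), Add(Add(m, Mul(-1, 3)), 76)) = Mul(Rational(-1, 5), Add(Add(m, -3), 76)) = Mul(Rational(-1, 5), Add(Add(-3, m), 76)) = Mul(Rational(-1, 5), Add(73, m)) = Add(Rational(-73, 5), Mul(Rational(-1, 5), m)))
Mul(-1, Function('x')(Pow(Add(4, Add(1, Mul(-1, 4))), 2), -209)) = Mul(-1, Add(Rational(-73, 5), Mul(Rational(-1, 5), Pow(Add(4, Add(1, Mul(-1, 4))), 2)))) = Mul(-1, Add(Rational(-73, 5), Mul(Rational(-1, 5), Pow(Add(4, Add(1, -4)), 2)))) = Mul(-1, Add(Rational(-73, 5), Mul(Rational(-1, 5), Pow(Add(4, -3), 2)))) = Mul(-1, Add(Rational(-73, 5), Mul(Rational(-1, 5), Pow(1, 2)))) = Mul(-1, Add(Rational(-73, 5), Mul(Rational(-1, 5), 1))) = Mul(-1, Add(Rational(-73, 5), Rational(-1, 5))) = Mul(-1, Rational(-74, 5)) = Rational(74, 5)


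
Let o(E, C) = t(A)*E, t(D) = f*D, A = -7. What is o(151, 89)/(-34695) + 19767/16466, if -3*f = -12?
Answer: 755434313/571287870 ≈ 1.3223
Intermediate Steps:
f = 4 (f = -⅓*(-12) = 4)
t(D) = 4*D
o(E, C) = -28*E (o(E, C) = (4*(-7))*E = -28*E)
o(151, 89)/(-34695) + 19767/16466 = -28*151/(-34695) + 19767/16466 = -4228*(-1/34695) + 19767*(1/16466) = 4228/34695 + 19767/16466 = 755434313/571287870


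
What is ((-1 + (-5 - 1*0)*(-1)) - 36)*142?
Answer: -4544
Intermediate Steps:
((-1 + (-5 - 1*0)*(-1)) - 36)*142 = ((-1 + (-5 + 0)*(-1)) - 36)*142 = ((-1 - 5*(-1)) - 36)*142 = ((-1 + 5) - 36)*142 = (4 - 36)*142 = -32*142 = -4544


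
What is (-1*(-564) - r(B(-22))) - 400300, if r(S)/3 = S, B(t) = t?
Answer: -399670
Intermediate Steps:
r(S) = 3*S
(-1*(-564) - r(B(-22))) - 400300 = (-1*(-564) - 3*(-22)) - 400300 = (564 - 1*(-66)) - 400300 = (564 + 66) - 400300 = 630 - 400300 = -399670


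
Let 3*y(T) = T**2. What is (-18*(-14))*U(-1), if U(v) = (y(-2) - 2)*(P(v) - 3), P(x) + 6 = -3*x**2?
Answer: 2016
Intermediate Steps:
y(T) = T**2/3
P(x) = -6 - 3*x**2
U(v) = 6 + 2*v**2 (U(v) = ((1/3)*(-2)**2 - 2)*((-6 - 3*v**2) - 3) = ((1/3)*4 - 2)*(-9 - 3*v**2) = (4/3 - 2)*(-9 - 3*v**2) = -2*(-9 - 3*v**2)/3 = 6 + 2*v**2)
(-18*(-14))*U(-1) = (-18*(-14))*(6 + 2*(-1)**2) = 252*(6 + 2*1) = 252*(6 + 2) = 252*8 = 2016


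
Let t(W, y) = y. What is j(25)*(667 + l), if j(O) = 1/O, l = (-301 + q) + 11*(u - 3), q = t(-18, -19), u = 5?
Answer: 369/25 ≈ 14.760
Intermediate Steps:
q = -19
l = -298 (l = (-301 - 19) + 11*(5 - 3) = -320 + 11*2 = -320 + 22 = -298)
j(25)*(667 + l) = (667 - 298)/25 = (1/25)*369 = 369/25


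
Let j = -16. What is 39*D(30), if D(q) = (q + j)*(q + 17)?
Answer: 25662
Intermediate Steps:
D(q) = (-16 + q)*(17 + q) (D(q) = (q - 16)*(q + 17) = (-16 + q)*(17 + q))
39*D(30) = 39*(-272 + 30 + 30²) = 39*(-272 + 30 + 900) = 39*658 = 25662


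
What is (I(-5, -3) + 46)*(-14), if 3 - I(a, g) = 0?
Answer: -686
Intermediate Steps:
I(a, g) = 3 (I(a, g) = 3 - 1*0 = 3 + 0 = 3)
(I(-5, -3) + 46)*(-14) = (3 + 46)*(-14) = 49*(-14) = -686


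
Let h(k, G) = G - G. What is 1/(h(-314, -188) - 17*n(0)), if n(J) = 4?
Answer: -1/68 ≈ -0.014706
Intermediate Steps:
h(k, G) = 0
1/(h(-314, -188) - 17*n(0)) = 1/(0 - 17*4) = 1/(0 - 68) = 1/(-68) = -1/68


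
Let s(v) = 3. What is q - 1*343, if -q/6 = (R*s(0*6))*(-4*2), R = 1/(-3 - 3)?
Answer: -367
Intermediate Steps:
R = -⅙ (R = 1/(-6) = -⅙ ≈ -0.16667)
q = -24 (q = -6*(-⅙*3)*(-4*2) = -(-3)*(-8) = -6*4 = -24)
q - 1*343 = -24 - 1*343 = -24 - 343 = -367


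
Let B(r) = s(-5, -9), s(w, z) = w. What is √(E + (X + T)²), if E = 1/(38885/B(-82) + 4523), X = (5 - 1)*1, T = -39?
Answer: √12970928846/3254 ≈ 35.000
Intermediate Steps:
B(r) = -5
X = 4 (X = 4*1 = 4)
E = -1/3254 (E = 1/(38885/(-5) + 4523) = 1/(38885*(-⅕) + 4523) = 1/(-7777 + 4523) = 1/(-3254) = -1/3254 ≈ -0.00030731)
√(E + (X + T)²) = √(-1/3254 + (4 - 39)²) = √(-1/3254 + (-35)²) = √(-1/3254 + 1225) = √(3986149/3254) = √12970928846/3254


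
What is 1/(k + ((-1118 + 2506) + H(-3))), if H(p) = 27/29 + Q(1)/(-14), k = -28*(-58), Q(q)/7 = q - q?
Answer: 29/87375 ≈ 0.00033190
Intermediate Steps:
Q(q) = 0 (Q(q) = 7*(q - q) = 7*0 = 0)
k = 1624
H(p) = 27/29 (H(p) = 27/29 + 0/(-14) = 27*(1/29) + 0*(-1/14) = 27/29 + 0 = 27/29)
1/(k + ((-1118 + 2506) + H(-3))) = 1/(1624 + ((-1118 + 2506) + 27/29)) = 1/(1624 + (1388 + 27/29)) = 1/(1624 + 40279/29) = 1/(87375/29) = 29/87375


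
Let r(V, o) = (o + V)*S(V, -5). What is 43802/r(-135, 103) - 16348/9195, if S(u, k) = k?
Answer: 40014371/147120 ≈ 271.98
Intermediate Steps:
r(V, o) = -5*V - 5*o (r(V, o) = (o + V)*(-5) = (V + o)*(-5) = -5*V - 5*o)
43802/r(-135, 103) - 16348/9195 = 43802/(-5*(-135) - 5*103) - 16348/9195 = 43802/(675 - 515) - 16348*1/9195 = 43802/160 - 16348/9195 = 43802*(1/160) - 16348/9195 = 21901/80 - 16348/9195 = 40014371/147120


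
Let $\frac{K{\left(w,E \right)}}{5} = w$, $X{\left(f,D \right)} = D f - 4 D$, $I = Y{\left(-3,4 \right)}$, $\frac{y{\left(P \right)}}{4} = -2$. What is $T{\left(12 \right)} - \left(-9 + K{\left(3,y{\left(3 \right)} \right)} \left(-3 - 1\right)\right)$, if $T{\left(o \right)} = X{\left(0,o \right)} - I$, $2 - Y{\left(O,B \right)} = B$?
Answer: $23$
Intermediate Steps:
$y{\left(P \right)} = -8$ ($y{\left(P \right)} = 4 \left(-2\right) = -8$)
$Y{\left(O,B \right)} = 2 - B$
$I = -2$ ($I = 2 - 4 = -2$)
$X{\left(f,D \right)} = - 4 D + D f$
$K{\left(w,E \right)} = 5 w$
$T{\left(o \right)} = 2 - 4 o$ ($T{\left(o \right)} = o \left(-4 + 0\right) - -2 = o \left(-4\right) + 2 = - 4 o + 2 = 2 - 4 o$)
$T{\left(12 \right)} - \left(-9 + K{\left(3,y{\left(3 \right)} \right)} \left(-3 - 1\right)\right) = \left(2 - 48\right) - \left(-9 + 5 \cdot 3 \left(-3 - 1\right)\right) = \left(2 - 48\right) - \left(-9 + 15 \left(-3 - 1\right)\right) = -46 - \left(-9 + 15 \left(-4\right)\right) = -46 - \left(-9 - 60\right) = -46 - -69 = -46 + 69 = 23$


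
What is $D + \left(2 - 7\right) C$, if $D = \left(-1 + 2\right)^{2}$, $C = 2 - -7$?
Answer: $-44$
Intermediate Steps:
$C = 9$ ($C = 2 + 7 = 9$)
$D = 1$ ($D = 1^{2} = 1$)
$D + \left(2 - 7\right) C = 1 + \left(2 - 7\right) 9 = 1 - 45 = -44$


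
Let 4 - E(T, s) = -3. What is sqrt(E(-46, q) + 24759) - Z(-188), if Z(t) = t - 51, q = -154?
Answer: 239 + sqrt(24766) ≈ 396.37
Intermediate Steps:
E(T, s) = 7 (E(T, s) = 4 - 1*(-3) = 4 + 3 = 7)
Z(t) = -51 + t
sqrt(E(-46, q) + 24759) - Z(-188) = sqrt(7 + 24759) - (-51 - 188) = sqrt(24766) - 1*(-239) = sqrt(24766) + 239 = 239 + sqrt(24766)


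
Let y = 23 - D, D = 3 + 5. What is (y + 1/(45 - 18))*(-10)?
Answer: -4060/27 ≈ -150.37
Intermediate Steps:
D = 8
y = 15 (y = 23 - 1*8 = 23 - 8 = 15)
(y + 1/(45 - 18))*(-10) = (15 + 1/(45 - 18))*(-10) = (15 + 1/27)*(-10) = (406/27)*(-10) = -4060/27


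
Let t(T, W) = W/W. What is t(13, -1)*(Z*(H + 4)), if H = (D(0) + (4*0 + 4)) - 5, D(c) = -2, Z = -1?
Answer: -1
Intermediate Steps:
t(T, W) = 1
H = -3 (H = (-2 + (4*0 + 4)) - 5 = (-2 + (0 + 4)) - 5 = (-2 + 4) - 5 = 2 - 5 = -3)
t(13, -1)*(Z*(H + 4)) = 1*(-(-3 + 4)) = 1*(-1*1) = 1*(-1) = -1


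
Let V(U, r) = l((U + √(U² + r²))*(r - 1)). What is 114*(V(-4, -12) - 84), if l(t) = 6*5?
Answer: -6156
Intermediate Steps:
l(t) = 30
V(U, r) = 30
114*(V(-4, -12) - 84) = 114*(30 - 84) = 114*(-54) = -6156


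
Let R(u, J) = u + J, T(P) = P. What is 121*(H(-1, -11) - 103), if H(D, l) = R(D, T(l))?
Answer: -13915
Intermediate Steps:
R(u, J) = J + u
H(D, l) = D + l (H(D, l) = l + D = D + l)
121*(H(-1, -11) - 103) = 121*((-1 - 11) - 103) = 121*(-12 - 103) = 121*(-115) = -13915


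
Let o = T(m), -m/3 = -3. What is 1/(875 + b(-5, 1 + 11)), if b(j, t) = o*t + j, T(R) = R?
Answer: 1/978 ≈ 0.0010225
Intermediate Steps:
m = 9 (m = -3*(-3) = 9)
o = 9
b(j, t) = j + 9*t (b(j, t) = 9*t + j = j + 9*t)
1/(875 + b(-5, 1 + 11)) = 1/(875 + (-5 + 9*(1 + 11))) = 1/(875 + (-5 + 9*12)) = 1/(875 + (-5 + 108)) = 1/(875 + 103) = 1/978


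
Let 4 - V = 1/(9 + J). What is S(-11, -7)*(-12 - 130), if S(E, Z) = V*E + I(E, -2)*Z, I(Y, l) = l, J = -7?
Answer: 3479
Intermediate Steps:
V = 7/2 (V = 4 - 1/(9 - 7) = 4 - 1/2 = 4 - 1*½ = 4 - ½ = 7/2 ≈ 3.5000)
S(E, Z) = -2*Z + 7*E/2 (S(E, Z) = 7*E/2 - 2*Z = -2*Z + 7*E/2)
S(-11, -7)*(-12 - 130) = (-2*(-7) + (7/2)*(-11))*(-12 - 130) = (14 - 77/2)*(-142) = -49/2*(-142) = 3479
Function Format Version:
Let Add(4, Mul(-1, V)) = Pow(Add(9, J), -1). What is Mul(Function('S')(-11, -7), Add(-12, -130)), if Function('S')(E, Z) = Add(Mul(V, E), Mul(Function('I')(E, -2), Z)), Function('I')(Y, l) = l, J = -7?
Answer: 3479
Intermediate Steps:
V = Rational(7, 2) (V = Add(4, Mul(-1, Pow(Add(9, -7), -1))) = Add(4, Mul(-1, Pow(2, -1))) = Add(4, Mul(-1, Rational(1, 2))) = Add(4, Rational(-1, 2)) = Rational(7, 2) ≈ 3.5000)
Function('S')(E, Z) = Add(Mul(-2, Z), Mul(Rational(7, 2), E)) (Function('S')(E, Z) = Add(Mul(Rational(7, 2), E), Mul(-2, Z)) = Add(Mul(-2, Z), Mul(Rational(7, 2), E)))
Mul(Function('S')(-11, -7), Add(-12, -130)) = Mul(Add(Mul(-2, -7), Mul(Rational(7, 2), -11)), Add(-12, -130)) = Mul(Add(14, Rational(-77, 2)), -142) = Mul(Rational(-49, 2), -142) = 3479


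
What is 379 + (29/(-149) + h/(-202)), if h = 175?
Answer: 11375209/30098 ≈ 377.94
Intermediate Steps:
379 + (29/(-149) + h/(-202)) = 379 + (29/(-149) + 175/(-202)) = 379 + (29*(-1/149) + 175*(-1/202)) = 379 + (-29/149 - 175/202) = 379 - 31933/30098 = 11375209/30098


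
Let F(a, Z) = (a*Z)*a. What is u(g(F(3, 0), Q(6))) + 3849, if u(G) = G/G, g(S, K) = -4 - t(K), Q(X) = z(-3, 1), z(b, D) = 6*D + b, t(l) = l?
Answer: 3850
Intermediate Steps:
F(a, Z) = Z*a**2 (F(a, Z) = (Z*a)*a = Z*a**2)
z(b, D) = b + 6*D
Q(X) = 3 (Q(X) = -3 + 6*1 = -3 + 6 = 3)
g(S, K) = -4 - K
u(G) = 1
u(g(F(3, 0), Q(6))) + 3849 = 1 + 3849 = 3850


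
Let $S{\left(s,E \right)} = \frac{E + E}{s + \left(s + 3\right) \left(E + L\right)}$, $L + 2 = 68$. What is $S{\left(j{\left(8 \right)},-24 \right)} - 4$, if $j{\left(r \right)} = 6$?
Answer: $- \frac{33}{8} \approx -4.125$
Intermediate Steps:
$L = 66$ ($L = -2 + 68 = 66$)
$S{\left(s,E \right)} = \frac{2 E}{s + \left(3 + s\right) \left(66 + E\right)}$ ($S{\left(s,E \right)} = \frac{E + E}{s + \left(s + 3\right) \left(E + 66\right)} = \frac{2 E}{s + \left(3 + s\right) \left(66 + E\right)}$)
$S{\left(j{\left(8 \right)},-24 \right)} - 4 = 2 \left(-24\right) \frac{1}{198 + 3 \left(-24\right) + 67 \cdot 6 - 144} - 4 = 2 \left(-24\right) \frac{1}{198 - 72 + 402 - 144} - 4 = 2 \left(-24\right) \frac{1}{384} - 4 = - \frac{1}{8} - 4 = - \frac{33}{8}$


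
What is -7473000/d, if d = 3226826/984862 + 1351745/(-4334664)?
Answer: -15951289842319032000/6327962106137 ≈ -2.5208e+6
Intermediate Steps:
d = 6327962106137/2134522928184 (d = 3226826*(1/984862) + 1351745*(-1/4334664) = 1613413/492431 - 1351745/4334664 = 6327962106137/2134522928184 ≈ 2.9646)
-7473000/d = -7473000/6327962106137/2134522928184 = -7473000*2134522928184/6327962106137 = -15951289842319032000/6327962106137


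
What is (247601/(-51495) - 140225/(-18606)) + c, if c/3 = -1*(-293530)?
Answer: 281236652014823/319371990 ≈ 8.8059e+5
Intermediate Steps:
c = 880590 (c = 3*(-1*(-293530)) = 3*293530 = 880590)
(247601/(-51495) - 140225/(-18606)) + c = (247601/(-51495) - 140225/(-18606)) + 880590 = (247601*(-1/51495) - 140225*(-1/18606)) + 880590 = (-247601/51495 + 140225/18606) + 880590 = 871340723/319371990 + 880590 = 281236652014823/319371990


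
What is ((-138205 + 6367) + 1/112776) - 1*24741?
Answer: -17658353303/112776 ≈ -1.5658e+5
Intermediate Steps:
((-138205 + 6367) + 1/112776) - 1*24741 = (-131838 + 1/112776) - 24741 = -14868162287/112776 - 24741 = -17658353303/112776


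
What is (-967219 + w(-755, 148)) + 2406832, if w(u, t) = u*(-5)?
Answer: 1443388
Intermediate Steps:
w(u, t) = -5*u
(-967219 + w(-755, 148)) + 2406832 = (-967219 - 5*(-755)) + 2406832 = (-967219 + 3775) + 2406832 = -963444 + 2406832 = 1443388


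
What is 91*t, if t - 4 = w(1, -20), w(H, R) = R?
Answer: -1456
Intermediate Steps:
t = -16 (t = 4 - 20 = -16)
91*t = 91*(-16) = -1456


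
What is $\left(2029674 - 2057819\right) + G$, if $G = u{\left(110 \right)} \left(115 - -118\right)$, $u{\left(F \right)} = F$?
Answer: $-2515$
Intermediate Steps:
$G = 25630$ ($G = 110 \left(115 - -118\right) = 110 \left(115 + 118\right) = 110 \cdot 233 = 25630$)
$\left(2029674 - 2057819\right) + G = \left(2029674 - 2057819\right) + 25630 = -28145 + 25630 = -2515$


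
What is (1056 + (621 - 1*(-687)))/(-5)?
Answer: -2364/5 ≈ -472.80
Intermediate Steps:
(1056 + (621 - 1*(-687)))/(-5) = (1056 + (621 + 687))*(-1/5) = (1056 + 1308)*(-1/5) = 2364*(-1/5) = -2364/5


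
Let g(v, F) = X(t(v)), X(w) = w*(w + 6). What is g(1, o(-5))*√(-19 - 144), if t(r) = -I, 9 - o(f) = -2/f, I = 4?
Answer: -8*I*√163 ≈ -102.14*I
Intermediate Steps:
o(f) = 9 + 2/f (o(f) = 9 - (-2)/f = 9 + 2/f)
t(r) = -4 (t(r) = -1*4 = -4)
X(w) = w*(6 + w)
g(v, F) = -8 (g(v, F) = -4*(6 - 4) = -4*2 = -8)
g(1, o(-5))*√(-19 - 144) = -8*√(-19 - 144) = -8*I*√163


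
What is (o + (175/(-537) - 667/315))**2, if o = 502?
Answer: 793408168920004/3179268225 ≈ 2.4956e+5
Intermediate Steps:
(o + (175/(-537) - 667/315))**2 = (502 + (175/(-537) - 667/315))**2 = (502 + (175*(-1/537) - 667*1/315))**2 = (502 + (-175/537 - 667/315))**2 = (502 - 137768/56385)**2 = (28167502/56385)**2 = 793408168920004/3179268225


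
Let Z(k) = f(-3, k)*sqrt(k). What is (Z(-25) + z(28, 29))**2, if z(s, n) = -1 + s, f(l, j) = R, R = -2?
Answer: 629 - 540*I ≈ 629.0 - 540.0*I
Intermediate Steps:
f(l, j) = -2
Z(k) = -2*sqrt(k)
(Z(-25) + z(28, 29))**2 = (-10*I + (-1 + 28))**2 = (-10*I + 27)**2 = (27 - 10*I)**2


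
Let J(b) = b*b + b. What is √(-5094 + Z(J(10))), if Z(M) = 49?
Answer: I*√5045 ≈ 71.028*I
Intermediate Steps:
J(b) = b + b² (J(b) = b² + b = b + b²)
√(-5094 + Z(J(10))) = √(-5094 + 49) = √(-5045) = I*√5045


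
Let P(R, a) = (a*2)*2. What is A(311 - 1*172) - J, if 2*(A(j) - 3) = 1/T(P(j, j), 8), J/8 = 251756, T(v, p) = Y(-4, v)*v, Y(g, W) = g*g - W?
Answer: -1209393741601/600480 ≈ -2.0140e+6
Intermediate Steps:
P(R, a) = 4*a (P(R, a) = (2*a)*2 = 4*a)
Y(g, W) = g² - W
T(v, p) = v*(16 - v) (T(v, p) = ((-4)² - v)*v = (16 - v)*v = v*(16 - v))
J = 2014048 (J = 8*251756 = 2014048)
A(j) = 3 + 1/(8*j*(16 - 4*j)) (A(j) = 3 + 1/(2*(((4*j)*(16 - 4*j)))) = 3 + 1/(2*((4*j*(16 - 4*j)))) = 3 + (1/(4*j*(16 - 4*j)))/2 = 3 + 1/(8*j*(16 - 4*j)))
A(311 - 1*172) - J = (-1 + 96*(311 - 1*172)*(-4 + (311 - 1*172)))/(32*(311 - 1*172)*(-4 + (311 - 1*172))) - 1*2014048 = (-1 + 96*(311 - 172)*(-4 + (311 - 172)))/(32*(311 - 172)*(-4 + (311 - 172))) - 2014048 = (1/32)*(-1 + 96*139*(-4 + 139))/(139*(-4 + 139)) - 2014048 = (1/32)*(1/139)*(-1 + 96*139*135)/135 - 2014048 = (1/32)*(1/139)*(1/135)*(-1 + 1801440) - 2014048 = (1/32)*(1/139)*(1/135)*1801439 - 2014048 = 1801439/600480 - 2014048 = -1209393741601/600480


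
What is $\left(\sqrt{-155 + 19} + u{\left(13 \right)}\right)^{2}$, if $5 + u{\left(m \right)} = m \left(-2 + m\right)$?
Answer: $18908 + 552 i \sqrt{34} \approx 18908.0 + 3218.7 i$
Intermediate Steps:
$u{\left(m \right)} = -5 + m \left(-2 + m\right)$
$\left(\sqrt{-155 + 19} + u{\left(13 \right)}\right)^{2} = \left(\sqrt{-155 + 19} - \left(31 - 169\right)\right)^{2} = \left(\sqrt{-136} - -138\right)^{2} = \left(2 i \sqrt{34} + 138\right)^{2} = \left(138 + 2 i \sqrt{34}\right)^{2}$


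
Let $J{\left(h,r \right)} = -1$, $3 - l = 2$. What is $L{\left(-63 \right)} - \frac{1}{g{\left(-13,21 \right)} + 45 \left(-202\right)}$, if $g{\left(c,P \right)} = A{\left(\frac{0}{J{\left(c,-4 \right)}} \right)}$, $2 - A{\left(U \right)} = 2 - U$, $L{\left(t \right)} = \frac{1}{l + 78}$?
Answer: $\frac{9169}{718110} \approx 0.012768$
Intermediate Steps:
$l = 1$ ($l = 3 - 2 = 1$)
$L{\left(t \right)} = \frac{1}{79}$ ($L{\left(t \right)} = \frac{1}{1 + 78} = \frac{1}{79}$)
$A{\left(U \right)} = U$ ($A{\left(U \right)} = 2 - \left(2 - U\right) = 2 + \left(-2 + U\right) = U$)
$g{\left(c,P \right)} = 0$ ($g{\left(c,P \right)} = \frac{0}{-1} = 0 \left(-1\right) = 0$)
$L{\left(-63 \right)} - \frac{1}{g{\left(-13,21 \right)} + 45 \left(-202\right)} = \frac{1}{79} - \frac{1}{0 + 45 \left(-202\right)} = \frac{1}{79} - \frac{1}{0 - 9090} = \frac{1}{79} - \frac{1}{-9090} = \frac{1}{79} - - \frac{1}{9090} = \frac{1}{79} + \frac{1}{9090} = \frac{9169}{718110}$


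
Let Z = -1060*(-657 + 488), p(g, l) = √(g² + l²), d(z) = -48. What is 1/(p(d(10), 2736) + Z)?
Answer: 689/123398660 - 3*√130/401045645 ≈ 5.4982e-6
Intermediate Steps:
Z = 179140 (Z = -1060*(-169) = 179140)
1/(p(d(10), 2736) + Z) = 1/(√((-48)² + 2736²) + 179140) = 1/(√(2304 + 7485696) + 179140) = 1/(√7488000 + 179140) = 1/(240*√130 + 179140) = 1/(179140 + 240*√130)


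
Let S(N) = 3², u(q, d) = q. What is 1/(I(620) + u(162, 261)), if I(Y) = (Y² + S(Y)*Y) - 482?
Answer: 1/389660 ≈ 2.5663e-6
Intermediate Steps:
S(N) = 9
I(Y) = -482 + Y² + 9*Y (I(Y) = (Y² + 9*Y) - 482 = -482 + Y² + 9*Y)
1/(I(620) + u(162, 261)) = 1/((-482 + 620² + 9*620) + 162) = 1/((-482 + 384400 + 5580) + 162) = 1/(389498 + 162) = 1/389660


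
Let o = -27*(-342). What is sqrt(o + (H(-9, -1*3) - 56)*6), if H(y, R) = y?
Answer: 2*sqrt(2211) ≈ 94.042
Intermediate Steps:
o = 9234
sqrt(o + (H(-9, -1*3) - 56)*6) = sqrt(9234 + (-9 - 56)*6) = sqrt(9234 - 65*6) = sqrt(9234 - 390) = sqrt(8844) = 2*sqrt(2211)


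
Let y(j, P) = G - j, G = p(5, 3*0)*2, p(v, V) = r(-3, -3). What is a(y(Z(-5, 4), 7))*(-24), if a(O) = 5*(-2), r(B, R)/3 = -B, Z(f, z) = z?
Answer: 240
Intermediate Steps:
r(B, R) = -3*B (r(B, R) = 3*(-B) = -3*B)
p(v, V) = 9 (p(v, V) = -3*(-3) = 9)
G = 18 (G = 9*2 = 18)
y(j, P) = 18 - j
a(O) = -10
a(y(Z(-5, 4), 7))*(-24) = -10*(-24) = 240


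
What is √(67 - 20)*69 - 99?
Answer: -99 + 69*√47 ≈ 374.04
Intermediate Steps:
√(67 - 20)*69 - 99 = √47*69 - 99 = 69*√47 - 99 = -99 + 69*√47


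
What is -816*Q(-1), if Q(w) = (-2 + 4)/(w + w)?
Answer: 816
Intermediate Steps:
Q(w) = 1/w (Q(w) = 2/((2*w)) = 2*(1/(2*w)) = 1/w)
-816*Q(-1) = -816/(-1) = -816*(-1) = -1*(-816) = 816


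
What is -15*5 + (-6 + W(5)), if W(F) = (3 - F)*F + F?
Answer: -86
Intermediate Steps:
W(F) = F + F*(3 - F) (W(F) = F*(3 - F) + F = F + F*(3 - F))
-15*5 + (-6 + W(5)) = -15*5 + (-6 + 5*(4 - 1*5)) = -75 + (-6 + 5*(4 - 5)) = -75 + (-6 + 5*(-1)) = -75 + (-6 - 5) = -75 - 11 = -86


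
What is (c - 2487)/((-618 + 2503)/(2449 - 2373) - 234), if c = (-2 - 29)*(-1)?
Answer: 186656/15899 ≈ 11.740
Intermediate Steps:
c = 31 (c = -31*(-1) = 31)
(c - 2487)/((-618 + 2503)/(2449 - 2373) - 234) = (31 - 2487)/((-618 + 2503)/(2449 - 2373) - 234) = -2456/(1885/76 - 234) = -2456/(-15899/76) = -2456*(-76/15899) = 186656/15899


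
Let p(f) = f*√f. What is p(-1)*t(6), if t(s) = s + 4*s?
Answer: -30*I ≈ -30.0*I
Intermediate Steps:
t(s) = 5*s
p(f) = f^(3/2)
p(-1)*t(6) = (-1)^(3/2)*(5*6) = -I*30 = -30*I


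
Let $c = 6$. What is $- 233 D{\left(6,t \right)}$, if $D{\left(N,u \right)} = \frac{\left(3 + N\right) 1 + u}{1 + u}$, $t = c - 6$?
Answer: $-2097$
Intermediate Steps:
$t = 0$ ($t = 6 - 6 = 0$)
$D{\left(N,u \right)} = \frac{3 + N + u}{1 + u}$ ($D{\left(N,u \right)} = \frac{\left(3 + N\right) + u}{1 + u} = \frac{3 + N + u}{1 + u}$)
$- 233 D{\left(6,t \right)} = - 233 \frac{3 + 6 + 0}{1 + 0} = - 233 \cdot 1^{-1} \cdot 9 = - 233 \cdot 1 \cdot 9 = \left(-233\right) 9 = -2097$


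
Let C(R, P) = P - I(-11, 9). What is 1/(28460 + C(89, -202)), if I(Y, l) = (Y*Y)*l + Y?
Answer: 1/27180 ≈ 3.6792e-5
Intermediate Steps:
I(Y, l) = Y + l*Y² (I(Y, l) = Y²*l + Y = l*Y² + Y = Y + l*Y²)
C(R, P) = -1078 + P (C(R, P) = P - (-11)*(1 - 11*9) = P - (-11)*(1 - 99) = P - (-11)*(-98) = P - 1*1078 = P - 1078 = -1078 + P)
1/(28460 + C(89, -202)) = 1/(28460 + (-1078 - 202)) = 1/(28460 - 1280) = 1/27180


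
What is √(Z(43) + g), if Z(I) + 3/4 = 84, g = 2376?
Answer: 3*√1093/2 ≈ 49.591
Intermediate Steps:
Z(I) = 333/4 (Z(I) = -¾ + 84 = 333/4)
√(Z(43) + g) = √(333/4 + 2376) = √(9837/4) = 3*√1093/2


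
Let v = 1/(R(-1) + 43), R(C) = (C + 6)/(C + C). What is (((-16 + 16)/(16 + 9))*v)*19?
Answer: 0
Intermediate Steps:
R(C) = (6 + C)/(2*C) (R(C) = (6 + C)/((2*C)) = (6 + C)*(1/(2*C)) = (6 + C)/(2*C))
v = 2/81 (v = 1/((½)*(6 - 1)/(-1) + 43) = 1/((½)*(-1)*5 + 43) = 1/(-5/2 + 43) = 1/(81/2) = 2/81 ≈ 0.024691)
(((-16 + 16)/(16 + 9))*v)*19 = (((-16 + 16)/(16 + 9))*(2/81))*19 = ((0/25)*(2/81))*19 = ((0*(1/25))*(2/81))*19 = (0*(2/81))*19 = 0*19 = 0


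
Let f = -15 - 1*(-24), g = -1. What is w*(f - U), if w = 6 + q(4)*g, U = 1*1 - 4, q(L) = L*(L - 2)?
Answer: -24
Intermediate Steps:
q(L) = L*(-2 + L)
U = -3 (U = 1 - 4 = -3)
f = 9 (f = -15 + 24 = 9)
w = -2 (w = 6 + (4*(-2 + 4))*(-1) = 6 + (4*2)*(-1) = 6 + 8*(-1) = 6 - 8 = -2)
w*(f - U) = -2*(9 - 1*(-3)) = -2*(9 + 3) = -2*12 = -24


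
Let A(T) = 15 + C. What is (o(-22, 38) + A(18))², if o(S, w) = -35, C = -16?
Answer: 1296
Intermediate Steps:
A(T) = -1 (A(T) = 15 - 16 = -1)
(o(-22, 38) + A(18))² = (-35 - 1)² = (-36)² = 1296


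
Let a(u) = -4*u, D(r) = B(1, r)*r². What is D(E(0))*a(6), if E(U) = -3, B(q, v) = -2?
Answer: 432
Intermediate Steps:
D(r) = -2*r²
D(E(0))*a(6) = (-2*(-3)²)*(-4*6) = -2*9*(-24) = -18*(-24) = 432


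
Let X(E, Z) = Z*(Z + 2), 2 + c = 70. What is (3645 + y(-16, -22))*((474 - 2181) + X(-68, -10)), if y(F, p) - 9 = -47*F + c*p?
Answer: -4734570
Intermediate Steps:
c = 68 (c = -2 + 70 = 68)
X(E, Z) = Z*(2 + Z)
y(F, p) = 9 - 47*F + 68*p (y(F, p) = 9 + (-47*F + 68*p) = 9 - 47*F + 68*p)
(3645 + y(-16, -22))*((474 - 2181) + X(-68, -10)) = (3645 + (9 - 47*(-16) + 68*(-22)))*((474 - 2181) - 10*(2 - 10)) = (3645 + (9 + 752 - 1496))*(-1707 - 10*(-8)) = (3645 - 735)*(-1707 + 80) = 2910*(-1627) = -4734570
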